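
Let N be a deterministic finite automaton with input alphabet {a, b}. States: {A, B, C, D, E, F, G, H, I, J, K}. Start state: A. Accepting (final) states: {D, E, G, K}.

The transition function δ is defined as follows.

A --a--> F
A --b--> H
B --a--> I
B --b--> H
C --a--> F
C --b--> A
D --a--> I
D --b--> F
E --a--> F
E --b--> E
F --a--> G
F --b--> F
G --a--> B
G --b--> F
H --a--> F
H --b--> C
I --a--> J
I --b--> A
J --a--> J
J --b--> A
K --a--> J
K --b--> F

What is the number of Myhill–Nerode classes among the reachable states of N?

4

States {D,E,K} cannot be reached from the start state, so discard them.
Initial partition by acceptance: {G} | {A,B,C,F,H,I,J}.
Refine {A,B,C,F,H,I,J} on symbol a: members go to different blocks, giving {A,B,C,H,I,J} and {F}.
Split {A,B,C,H,I,J} by δ(·,a) → {A,C,H} and {B,I,J}.
No further refinement is possible. Final partition (4 blocks): {G} | {A,C,H} | {F} | {B,I,J}.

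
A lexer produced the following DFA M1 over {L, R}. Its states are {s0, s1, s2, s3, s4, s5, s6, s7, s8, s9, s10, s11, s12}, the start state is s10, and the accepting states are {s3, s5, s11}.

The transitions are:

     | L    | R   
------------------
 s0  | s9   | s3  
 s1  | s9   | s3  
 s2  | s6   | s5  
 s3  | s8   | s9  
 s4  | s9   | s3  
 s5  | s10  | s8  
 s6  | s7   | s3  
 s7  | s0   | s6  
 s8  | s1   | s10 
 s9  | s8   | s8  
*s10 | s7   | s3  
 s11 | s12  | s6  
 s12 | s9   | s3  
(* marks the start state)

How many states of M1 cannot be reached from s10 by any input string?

5

No path from s10 leads to s2, s4, s5, s11, s12; the other 8 states are all reachable.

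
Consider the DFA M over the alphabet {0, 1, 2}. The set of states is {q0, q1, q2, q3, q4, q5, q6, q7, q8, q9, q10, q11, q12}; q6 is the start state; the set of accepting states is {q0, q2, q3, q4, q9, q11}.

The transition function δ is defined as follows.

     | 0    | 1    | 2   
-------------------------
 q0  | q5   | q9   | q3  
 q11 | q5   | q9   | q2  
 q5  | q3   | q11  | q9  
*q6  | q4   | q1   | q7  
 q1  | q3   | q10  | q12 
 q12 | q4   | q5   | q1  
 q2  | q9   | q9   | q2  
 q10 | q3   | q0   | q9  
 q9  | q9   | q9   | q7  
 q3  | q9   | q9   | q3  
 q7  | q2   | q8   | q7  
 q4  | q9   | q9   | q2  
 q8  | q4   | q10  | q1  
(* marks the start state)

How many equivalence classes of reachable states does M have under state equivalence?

6

Initial partition by acceptance: {q0,q2,q3,q4,q9,q11} | {q1,q5,q6,q7,q8,q10,q12}.
Split {q0,q2,q3,q4,q9,q11} by δ(·,0) → {q2,q3,q4,q9} and {q0,q11}.
Refine {q2,q3,q4,q9} on symbol 2: members go to different blocks, giving {q2,q3,q4} and {q9}.
On input 1, block {q1,q5,q6,q7,q8,q10,q12} splits into {q1,q6,q7,q8,q12} and {q5,q10}.
Refine {q1,q6,q7,q8,q12} on symbol 1: members go to different blocks, giving {q1,q8,q12} and {q6,q7}.
No further refinement is possible. Final partition (6 blocks): {q2,q3,q4} | {q1,q8,q12} | {q0,q11} | {q9} | {q5,q10} | {q6,q7}.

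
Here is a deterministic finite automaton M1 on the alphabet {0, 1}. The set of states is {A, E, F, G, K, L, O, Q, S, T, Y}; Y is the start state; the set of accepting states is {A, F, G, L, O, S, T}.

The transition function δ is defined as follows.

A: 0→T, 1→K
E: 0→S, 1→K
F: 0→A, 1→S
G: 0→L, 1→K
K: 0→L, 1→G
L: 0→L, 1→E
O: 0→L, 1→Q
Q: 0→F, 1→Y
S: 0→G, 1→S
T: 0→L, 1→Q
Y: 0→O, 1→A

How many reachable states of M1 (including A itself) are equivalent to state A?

2

Every state is reachable, so we keep all 11.
Initial partition by acceptance: {A,F,G,L,O,S,T} | {E,K,Q,Y}.
Refine {A,F,G,L,O,S,T} on symbol 1: members go to different blocks, giving {A,G,L,O,T} and {F,S}.
Split {E,K,Q,Y} by δ(·,0) → {E,Q} and {K,Y}.
Split {A,G,L,O,T} by δ(·,1) → {L,O,T} and {A,G}.
No further refinement is possible. Final partition (5 blocks): {L,O,T} | {E,Q} | {F,S} | {K,Y} | {A,G}.
The equivalence class containing A is {A,G}, of size 2.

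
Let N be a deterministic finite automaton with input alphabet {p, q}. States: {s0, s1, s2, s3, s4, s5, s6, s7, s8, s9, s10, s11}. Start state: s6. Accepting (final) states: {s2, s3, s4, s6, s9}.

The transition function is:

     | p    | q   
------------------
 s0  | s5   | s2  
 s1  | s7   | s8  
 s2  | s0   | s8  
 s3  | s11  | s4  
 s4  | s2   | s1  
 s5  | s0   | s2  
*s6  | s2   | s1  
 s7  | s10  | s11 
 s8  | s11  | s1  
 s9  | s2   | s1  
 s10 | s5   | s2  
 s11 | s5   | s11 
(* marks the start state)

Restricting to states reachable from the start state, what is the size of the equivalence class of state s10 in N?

3

States {s3,s4,s9} cannot be reached from the start state, so discard them.
Start with accepting vs non-accepting: {s2,s6} | {s0,s1,s5,s7,s8,s10,s11}.
Refine {s2,s6} on symbol p: members go to different blocks, giving {s2} and {s6}.
Refine {s0,s1,s5,s7,s8,s10,s11} on symbol q: members go to different blocks, giving {s1,s7,s8,s11} and {s0,s5,s10}.
Refine {s1,s7,s8,s11} on symbol p: members go to different blocks, giving {s1,s8} and {s7,s11}.
Stable partition: {s2} | {s1,s8} | {s6} | {s0,s5,s10} | {s7,s11} — 5 equivalence classes.
The equivalence class containing s10 is {s0,s5,s10}, of size 3.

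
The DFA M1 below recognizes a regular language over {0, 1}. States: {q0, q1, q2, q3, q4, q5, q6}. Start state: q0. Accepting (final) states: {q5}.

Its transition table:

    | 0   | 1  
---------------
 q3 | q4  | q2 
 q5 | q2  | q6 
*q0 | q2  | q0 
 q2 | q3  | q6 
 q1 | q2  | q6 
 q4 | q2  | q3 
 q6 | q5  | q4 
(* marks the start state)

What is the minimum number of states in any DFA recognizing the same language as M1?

6

Reachable states from the start: {q0,q2,q3,q4,q5,q6}. Unreachable: {q1} — drop them.
P0 = {q5} | {q0,q2,q3,q4,q6}.
Split {q0,q2,q3,q4,q6} by δ(·,0) → {q0,q2,q3,q4} and {q6}.
Refine {q0,q2,q3,q4} on symbol 1: members go to different blocks, giving {q0,q3,q4} and {q2}.
On input 0, block {q0,q3,q4} splits into {q0,q4} and {q3}.
Split {q0,q4} by δ(·,1) → {q0} and {q4}.
Stable partition: {q5} | {q0} | {q6} | {q2} | {q3} | {q4} — 6 equivalence classes.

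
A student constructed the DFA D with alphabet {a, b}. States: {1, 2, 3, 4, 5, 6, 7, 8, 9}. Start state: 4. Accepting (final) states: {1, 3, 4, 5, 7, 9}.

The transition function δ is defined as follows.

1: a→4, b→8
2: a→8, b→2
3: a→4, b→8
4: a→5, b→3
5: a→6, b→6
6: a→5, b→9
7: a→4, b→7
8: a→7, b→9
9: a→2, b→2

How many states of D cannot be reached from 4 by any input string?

1

Starting at 4 and following transitions, the reachable set is {2, 3, 4, 5, 6, 7, 8, 9}. That leaves 1 unreachable — 1 in total.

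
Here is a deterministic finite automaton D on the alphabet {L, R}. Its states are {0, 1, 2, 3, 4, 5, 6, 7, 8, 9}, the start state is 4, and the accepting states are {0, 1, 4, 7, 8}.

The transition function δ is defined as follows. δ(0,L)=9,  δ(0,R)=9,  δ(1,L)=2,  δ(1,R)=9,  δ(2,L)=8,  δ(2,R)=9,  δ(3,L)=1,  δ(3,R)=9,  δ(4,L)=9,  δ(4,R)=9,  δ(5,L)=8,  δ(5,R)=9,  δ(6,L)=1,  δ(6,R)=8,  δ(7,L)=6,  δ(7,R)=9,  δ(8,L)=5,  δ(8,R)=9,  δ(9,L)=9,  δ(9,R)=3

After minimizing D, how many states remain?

4

First remove the unreachable states {0,6,7}; 7 states remain.
P0 = {1,4,8} | {2,3,5,9}.
Refine {2,3,5,9} on symbol L: members go to different blocks, giving {2,3,5} and {9}.
Split {1,4,8} by δ(·,L) → {1,8} and {4}.
No further refinement is possible. Final partition (4 blocks): {1,8} | {2,3,5} | {9} | {4}.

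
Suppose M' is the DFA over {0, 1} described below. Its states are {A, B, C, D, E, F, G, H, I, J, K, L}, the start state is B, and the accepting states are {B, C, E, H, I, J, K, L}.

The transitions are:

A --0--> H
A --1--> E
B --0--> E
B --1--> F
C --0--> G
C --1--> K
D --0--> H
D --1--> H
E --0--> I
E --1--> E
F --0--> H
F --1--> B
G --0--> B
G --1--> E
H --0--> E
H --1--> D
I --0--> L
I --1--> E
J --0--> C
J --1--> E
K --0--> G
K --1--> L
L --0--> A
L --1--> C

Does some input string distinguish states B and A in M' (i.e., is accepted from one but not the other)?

Yes

Reachable states from the start: {A,B,C,D,E,F,G,H,I,K,L}. Unreachable: {J} — drop them.
Initial partition by acceptance: {B,C,E,H,I,K,L} | {A,D,F,G}.
Refine {B,C,E,H,I,K,L} on symbol 0: members go to different blocks, giving {B,E,H,I} and {C,K,L}.
On input 0, block {B,E,H,I} splits into {B,E,H} and {I}.
Refine {B,E,H} on symbol 0: members go to different blocks, giving {B,H} and {E}.
On input 1, block {A,D,F,G} splits into {A,G} and {D,F}.
No further refinement is possible. Final partition (6 blocks): {B,H} | {A,G} | {C,K,L} | {I} | {E} | {D,F}.
B and A end up in different blocks, so they are distinguishable. For instance, the string 'ε' is accepted from only B.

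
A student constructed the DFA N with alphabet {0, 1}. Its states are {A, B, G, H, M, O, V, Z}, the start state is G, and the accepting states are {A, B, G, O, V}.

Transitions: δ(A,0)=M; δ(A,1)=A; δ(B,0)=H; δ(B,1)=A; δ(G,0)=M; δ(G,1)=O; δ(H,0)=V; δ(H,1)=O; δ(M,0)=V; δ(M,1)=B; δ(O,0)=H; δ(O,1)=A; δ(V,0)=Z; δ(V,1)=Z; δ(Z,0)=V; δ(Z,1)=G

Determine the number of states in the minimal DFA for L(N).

P0 = {A,B,G,O,V} | {H,M,Z}.
On input 1, block {A,B,G,O,V} splits into {A,B,G,O} and {V}.
No further refinement is possible. Final partition (3 blocks): {A,B,G,O} | {H,M,Z} | {V}.

3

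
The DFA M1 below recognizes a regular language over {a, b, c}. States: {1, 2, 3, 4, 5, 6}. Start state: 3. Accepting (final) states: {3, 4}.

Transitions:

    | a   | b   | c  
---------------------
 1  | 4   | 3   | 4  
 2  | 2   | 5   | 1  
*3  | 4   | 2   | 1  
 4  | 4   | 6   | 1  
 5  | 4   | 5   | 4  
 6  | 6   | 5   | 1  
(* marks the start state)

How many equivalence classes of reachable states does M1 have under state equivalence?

4

Every state is reachable, so we keep all 6.
P0 = {3,4} | {1,2,5,6}.
On input a, block {1,2,5,6} splits into {1,5} and {2,6}.
Split {1,5} by δ(·,b) → {1} and {5}.
The partition is now stable with 4 blocks: {3,4} | {1} | {2,6} | {5}.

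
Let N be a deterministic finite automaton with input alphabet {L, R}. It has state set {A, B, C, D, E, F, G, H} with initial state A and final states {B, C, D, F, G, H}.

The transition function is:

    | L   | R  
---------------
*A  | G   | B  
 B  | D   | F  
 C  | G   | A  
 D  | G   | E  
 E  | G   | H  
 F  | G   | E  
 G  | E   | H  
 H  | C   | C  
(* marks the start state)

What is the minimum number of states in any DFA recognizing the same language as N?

4

Every state is reachable, so we keep all 8.
Start with accepting vs non-accepting: {B,C,D,F,G,H} | {A,E}.
On input L, block {B,C,D,F,G,H} splits into {B,C,D,F,H} and {G}.
On input L, block {B,C,D,F,H} splits into {C,D,F} and {B,H}.
No further refinement is possible. Final partition (4 blocks): {C,D,F} | {A,E} | {G} | {B,H}.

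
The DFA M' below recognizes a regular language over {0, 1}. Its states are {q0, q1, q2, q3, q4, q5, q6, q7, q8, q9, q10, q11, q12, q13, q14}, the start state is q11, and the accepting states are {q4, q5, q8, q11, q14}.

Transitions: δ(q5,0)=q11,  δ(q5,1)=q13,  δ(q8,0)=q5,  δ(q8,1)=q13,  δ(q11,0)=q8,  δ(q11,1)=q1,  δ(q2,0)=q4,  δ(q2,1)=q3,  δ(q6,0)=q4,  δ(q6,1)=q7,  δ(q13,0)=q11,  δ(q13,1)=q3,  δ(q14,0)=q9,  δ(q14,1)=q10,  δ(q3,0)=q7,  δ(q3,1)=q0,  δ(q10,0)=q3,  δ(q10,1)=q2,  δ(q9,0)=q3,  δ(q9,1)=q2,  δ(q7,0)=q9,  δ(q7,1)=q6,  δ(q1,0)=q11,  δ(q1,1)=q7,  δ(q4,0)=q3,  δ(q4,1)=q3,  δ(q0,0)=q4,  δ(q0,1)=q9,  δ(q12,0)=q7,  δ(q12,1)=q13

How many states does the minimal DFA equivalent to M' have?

States {q10,q12,q14} cannot be reached from the start state, so discard them.
Initial partition by acceptance: {q4,q5,q8,q11} | {q0,q1,q2,q3,q6,q7,q9,q13}.
On input 0, block {q4,q5,q8,q11} splits into {q5,q8,q11} and {q4}.
Refine {q0,q1,q2,q3,q6,q7,q9,q13} on symbol 0: members go to different blocks, giving {q0,q2,q6} and {q3,q7,q9} and {q1,q13}.
No further refinement is possible. Final partition (5 blocks): {q5,q8,q11} | {q0,q2,q6} | {q4} | {q3,q7,q9} | {q1,q13}.

5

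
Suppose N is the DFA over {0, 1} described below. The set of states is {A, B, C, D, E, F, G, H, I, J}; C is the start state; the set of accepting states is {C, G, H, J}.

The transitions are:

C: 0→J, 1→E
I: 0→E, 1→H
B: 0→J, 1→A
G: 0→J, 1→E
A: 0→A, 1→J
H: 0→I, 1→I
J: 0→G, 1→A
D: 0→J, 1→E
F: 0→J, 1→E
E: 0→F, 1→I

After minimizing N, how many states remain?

First remove the unreachable states {B,D}; 8 states remain.
Initial partition by acceptance: {C,G,H,J} | {A,E,F,I}.
Refine {C,G,H,J} on symbol 0: members go to different blocks, giving {C,G,J} and {H}.
On input 0, block {A,E,F,I} splits into {A,E,I} and {F}.
Split {A,E,I} by δ(·,0) → {A,I} and {E}.
On input 1, block {C,G,J} splits into {C,G} and {J}.
On input 0, block {A,I} splits into {A} and {I}.
No further refinement is possible. Final partition (7 blocks): {C,G} | {A} | {H} | {F} | {E} | {J} | {I}.

7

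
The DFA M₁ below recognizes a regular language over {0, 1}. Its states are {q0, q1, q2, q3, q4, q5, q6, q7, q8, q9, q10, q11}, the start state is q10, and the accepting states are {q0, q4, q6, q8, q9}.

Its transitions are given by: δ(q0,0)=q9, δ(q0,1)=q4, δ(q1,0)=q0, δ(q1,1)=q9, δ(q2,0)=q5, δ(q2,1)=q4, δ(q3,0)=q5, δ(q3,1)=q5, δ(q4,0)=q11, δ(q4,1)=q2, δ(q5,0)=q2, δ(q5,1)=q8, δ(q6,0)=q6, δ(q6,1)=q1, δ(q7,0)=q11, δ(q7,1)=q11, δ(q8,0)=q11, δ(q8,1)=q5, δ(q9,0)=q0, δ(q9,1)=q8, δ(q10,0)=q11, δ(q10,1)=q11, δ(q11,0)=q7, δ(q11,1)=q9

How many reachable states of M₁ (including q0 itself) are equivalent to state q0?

Reachable states from the start: {q0,q2,q4,q5,q7,q8,q9,q10,q11}. Unreachable: {q1,q3,q6} — drop them.
Initial partition by acceptance: {q0,q4,q8,q9} | {q2,q5,q7,q10,q11}.
On input 0, block {q0,q4,q8,q9} splits into {q0,q9} and {q4,q8}.
Split {q2,q5,q7,q10,q11} by δ(·,1) → {q2,q5} and {q7,q10} and {q11}.
No further refinement is possible. Final partition (5 blocks): {q0,q9} | {q2,q5} | {q4,q8} | {q7,q10} | {q11}.
The equivalence class containing q0 is {q0,q9}, of size 2.

2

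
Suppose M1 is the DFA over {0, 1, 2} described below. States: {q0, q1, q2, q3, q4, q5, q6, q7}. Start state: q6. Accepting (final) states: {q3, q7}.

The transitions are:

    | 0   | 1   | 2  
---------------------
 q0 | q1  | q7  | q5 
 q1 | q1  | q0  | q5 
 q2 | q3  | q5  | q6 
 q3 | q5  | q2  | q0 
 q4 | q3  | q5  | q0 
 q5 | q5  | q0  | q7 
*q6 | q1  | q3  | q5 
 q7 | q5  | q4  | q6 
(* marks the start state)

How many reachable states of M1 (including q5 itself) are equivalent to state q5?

Start with accepting vs non-accepting: {q3,q7} | {q0,q1,q2,q4,q5,q6}.
Refine {q0,q1,q2,q4,q5,q6} on symbol 0: members go to different blocks, giving {q0,q1,q5,q6} and {q2,q4}.
On input 1, block {q0,q1,q5,q6} splits into {q0,q6} and {q1,q5}.
On input 2, block {q1,q5} splits into {q1} and {q5}.
The partition is now stable with 5 blocks: {q3,q7} | {q0,q6} | {q2,q4} | {q1} | {q5}.
State q5 belongs to the block {q5}, which has 1 states.

1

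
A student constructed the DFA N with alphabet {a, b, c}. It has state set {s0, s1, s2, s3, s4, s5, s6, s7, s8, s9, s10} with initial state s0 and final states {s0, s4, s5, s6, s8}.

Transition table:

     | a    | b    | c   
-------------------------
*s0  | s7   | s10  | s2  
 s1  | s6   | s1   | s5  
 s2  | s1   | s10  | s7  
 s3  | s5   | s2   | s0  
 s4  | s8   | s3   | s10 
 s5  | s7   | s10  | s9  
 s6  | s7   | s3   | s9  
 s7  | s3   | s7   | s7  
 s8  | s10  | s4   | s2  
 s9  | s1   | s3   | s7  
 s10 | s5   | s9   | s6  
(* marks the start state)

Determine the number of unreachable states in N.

2

No path from s0 leads to s4, s8; the other 9 states are all reachable.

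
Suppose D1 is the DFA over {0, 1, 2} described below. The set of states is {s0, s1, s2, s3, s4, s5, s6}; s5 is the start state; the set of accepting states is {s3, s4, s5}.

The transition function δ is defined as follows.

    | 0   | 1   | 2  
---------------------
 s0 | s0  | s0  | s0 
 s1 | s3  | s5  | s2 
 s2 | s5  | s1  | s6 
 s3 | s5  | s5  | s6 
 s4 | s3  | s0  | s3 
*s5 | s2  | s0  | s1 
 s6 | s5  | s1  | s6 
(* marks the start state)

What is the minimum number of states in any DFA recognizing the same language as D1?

Reachable states from the start: {s0,s1,s2,s3,s5,s6}. Unreachable: {s4} — drop them.
P0 = {s3,s5} | {s0,s1,s2,s6}.
Refine {s3,s5} on symbol 0: members go to different blocks, giving {s3} and {s5}.
Split {s0,s1,s2,s6} by δ(·,0) → {s2,s6} and {s0} and {s1}.
No further refinement is possible. Final partition (5 blocks): {s3} | {s2,s6} | {s5} | {s0} | {s1}.

5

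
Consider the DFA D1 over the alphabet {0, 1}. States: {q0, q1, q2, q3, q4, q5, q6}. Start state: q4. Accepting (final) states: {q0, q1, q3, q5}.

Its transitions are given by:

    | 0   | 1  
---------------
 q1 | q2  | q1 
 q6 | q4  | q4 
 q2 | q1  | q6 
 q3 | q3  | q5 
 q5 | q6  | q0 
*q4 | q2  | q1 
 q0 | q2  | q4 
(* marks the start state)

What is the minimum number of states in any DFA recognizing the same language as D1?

Reachable states from the start: {q1,q2,q4,q6}. Unreachable: {q0,q3,q5} — drop them.
Initial partition by acceptance: {q1} | {q2,q4,q6}.
Refine {q2,q4,q6} on symbol 0: members go to different blocks, giving {q4,q6} and {q2}.
Refine {q4,q6} on symbol 0: members go to different blocks, giving {q4} and {q6}.
No further refinement is possible. Final partition (4 blocks): {q1} | {q4} | {q2} | {q6}.

4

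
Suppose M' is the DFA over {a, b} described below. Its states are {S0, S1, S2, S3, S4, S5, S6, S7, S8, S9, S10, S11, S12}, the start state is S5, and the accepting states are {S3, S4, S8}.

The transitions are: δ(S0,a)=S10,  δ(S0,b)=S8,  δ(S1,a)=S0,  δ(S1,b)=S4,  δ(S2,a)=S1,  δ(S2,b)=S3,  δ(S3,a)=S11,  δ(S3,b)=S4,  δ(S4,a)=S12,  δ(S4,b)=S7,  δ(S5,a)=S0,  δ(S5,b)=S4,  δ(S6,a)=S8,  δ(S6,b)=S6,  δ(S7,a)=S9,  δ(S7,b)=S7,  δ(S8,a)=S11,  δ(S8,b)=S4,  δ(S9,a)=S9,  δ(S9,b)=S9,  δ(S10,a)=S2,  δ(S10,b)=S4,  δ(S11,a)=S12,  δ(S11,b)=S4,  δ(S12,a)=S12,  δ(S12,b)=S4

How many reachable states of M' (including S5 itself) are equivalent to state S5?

3

Reachable states from the start: {S0,S1,S2,S3,S4,S5,S7,S8,S9,S10,S11,S12}. Unreachable: {S6} — drop them.
Initial partition by acceptance: {S3,S4,S8} | {S0,S1,S2,S5,S7,S9,S10,S11,S12}.
Refine {S3,S4,S8} on symbol b: members go to different blocks, giving {S3,S8} and {S4}.
Refine {S0,S1,S2,S5,S7,S9,S10,S11,S12} on symbol b: members go to different blocks, giving {S1,S5,S10,S11,S12} and {S0,S2} and {S7,S9}.
On input a, block {S1,S5,S10,S11,S12} splits into {S1,S5,S10} and {S11,S12}.
No further refinement is possible. Final partition (6 blocks): {S3,S8} | {S1,S5,S10} | {S4} | {S0,S2} | {S7,S9} | {S11,S12}.
The equivalence class containing S5 is {S1,S5,S10}, of size 3.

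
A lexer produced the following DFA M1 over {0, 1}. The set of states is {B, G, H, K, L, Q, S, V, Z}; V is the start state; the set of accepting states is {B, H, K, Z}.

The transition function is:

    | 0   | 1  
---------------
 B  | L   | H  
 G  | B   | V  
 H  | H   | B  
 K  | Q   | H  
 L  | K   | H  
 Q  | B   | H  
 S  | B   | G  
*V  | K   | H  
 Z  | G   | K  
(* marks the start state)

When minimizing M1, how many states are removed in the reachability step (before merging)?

3

No path from V leads to G, S, Z; the other 6 states are all reachable.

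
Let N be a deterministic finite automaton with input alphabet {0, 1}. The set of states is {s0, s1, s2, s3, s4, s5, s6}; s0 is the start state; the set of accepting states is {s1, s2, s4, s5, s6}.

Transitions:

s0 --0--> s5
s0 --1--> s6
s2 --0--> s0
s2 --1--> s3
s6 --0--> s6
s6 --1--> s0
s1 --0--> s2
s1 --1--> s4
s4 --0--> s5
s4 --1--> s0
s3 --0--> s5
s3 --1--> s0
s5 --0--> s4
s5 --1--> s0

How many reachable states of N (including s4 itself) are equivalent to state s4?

3

States {s1,s2,s3} cannot be reached from the start state, so discard them.
Start with accepting vs non-accepting: {s4,s5,s6} | {s0}.
No further refinement is possible. Final partition (2 blocks): {s4,s5,s6} | {s0}.
The equivalence class containing s4 is {s4,s5,s6}, of size 3.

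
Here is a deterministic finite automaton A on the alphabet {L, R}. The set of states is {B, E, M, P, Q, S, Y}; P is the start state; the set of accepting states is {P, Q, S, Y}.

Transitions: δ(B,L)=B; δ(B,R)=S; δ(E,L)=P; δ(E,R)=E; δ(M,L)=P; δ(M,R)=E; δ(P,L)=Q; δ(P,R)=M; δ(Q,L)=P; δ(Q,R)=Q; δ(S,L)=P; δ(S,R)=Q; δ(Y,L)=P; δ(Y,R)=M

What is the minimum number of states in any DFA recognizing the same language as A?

3

States {B,S,Y} cannot be reached from the start state, so discard them.
P0 = {P,Q} | {E,M}.
Refine {P,Q} on symbol R: members go to different blocks, giving {Q} and {P}.
The partition is now stable with 3 blocks: {Q} | {E,M} | {P}.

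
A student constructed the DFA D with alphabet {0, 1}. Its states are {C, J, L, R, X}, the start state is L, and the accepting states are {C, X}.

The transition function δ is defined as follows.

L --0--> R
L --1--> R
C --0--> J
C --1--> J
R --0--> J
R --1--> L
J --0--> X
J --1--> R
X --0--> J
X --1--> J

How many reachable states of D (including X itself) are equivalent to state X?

1

First remove the unreachable states {C}; 4 states remain.
Initial partition by acceptance: {X} | {J,L,R}.
Split {J,L,R} by δ(·,0) → {L,R} and {J}.
Split {L,R} by δ(·,0) → {R} and {L}.
The partition is now stable with 4 blocks: {X} | {R} | {J} | {L}.
State X belongs to the block {X}, which has 1 states.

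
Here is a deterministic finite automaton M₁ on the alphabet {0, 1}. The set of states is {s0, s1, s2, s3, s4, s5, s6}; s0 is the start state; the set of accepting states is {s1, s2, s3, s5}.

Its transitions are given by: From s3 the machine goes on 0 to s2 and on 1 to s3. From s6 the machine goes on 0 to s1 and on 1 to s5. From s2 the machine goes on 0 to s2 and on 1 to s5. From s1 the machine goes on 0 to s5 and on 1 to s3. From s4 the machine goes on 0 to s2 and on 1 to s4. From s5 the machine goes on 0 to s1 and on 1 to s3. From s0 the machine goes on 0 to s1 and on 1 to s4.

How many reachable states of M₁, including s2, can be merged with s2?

4

Reachable states from the start: {s0,s1,s2,s3,s4,s5}. Unreachable: {s6} — drop them.
P0 = {s1,s2,s3,s5} | {s0,s4}.
No further refinement is possible. Final partition (2 blocks): {s1,s2,s3,s5} | {s0,s4}.
State s2 belongs to the block {s1,s2,s3,s5}, which has 4 states.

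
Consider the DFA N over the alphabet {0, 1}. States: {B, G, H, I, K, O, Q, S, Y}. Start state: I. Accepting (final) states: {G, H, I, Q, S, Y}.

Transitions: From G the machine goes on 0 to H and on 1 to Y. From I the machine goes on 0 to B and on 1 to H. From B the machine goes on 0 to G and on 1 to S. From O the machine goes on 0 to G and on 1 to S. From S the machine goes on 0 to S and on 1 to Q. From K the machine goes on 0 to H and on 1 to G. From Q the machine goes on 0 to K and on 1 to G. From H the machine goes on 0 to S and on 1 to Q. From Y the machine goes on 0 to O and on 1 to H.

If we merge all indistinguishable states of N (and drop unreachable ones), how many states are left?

3

All states are reachable from the start state.
Initial partition by acceptance: {G,H,I,Q,S,Y} | {B,K,O}.
On input 0, block {G,H,I,Q,S,Y} splits into {G,H,S} and {I,Q,Y}.
No further refinement is possible. Final partition (3 blocks): {G,H,S} | {B,K,O} | {I,Q,Y}.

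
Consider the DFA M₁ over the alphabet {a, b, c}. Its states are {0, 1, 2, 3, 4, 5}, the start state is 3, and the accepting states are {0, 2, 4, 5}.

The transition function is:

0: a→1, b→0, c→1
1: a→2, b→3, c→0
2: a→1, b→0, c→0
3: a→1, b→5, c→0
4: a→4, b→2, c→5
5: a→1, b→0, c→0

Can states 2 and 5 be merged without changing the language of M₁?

Yes

States {4} cannot be reached from the start state, so discard them.
Initial partition by acceptance: {0,2,5} | {1,3}.
On input c, block {0,2,5} splits into {2,5} and {0}.
Refine {1,3} on symbol a: members go to different blocks, giving {1} and {3}.
Stable partition: {2,5} | {1} | {0} | {3} — 4 equivalence classes.
2 and 5 lie in the same block of the stable partition, so they are equivalent — no string distinguishes them.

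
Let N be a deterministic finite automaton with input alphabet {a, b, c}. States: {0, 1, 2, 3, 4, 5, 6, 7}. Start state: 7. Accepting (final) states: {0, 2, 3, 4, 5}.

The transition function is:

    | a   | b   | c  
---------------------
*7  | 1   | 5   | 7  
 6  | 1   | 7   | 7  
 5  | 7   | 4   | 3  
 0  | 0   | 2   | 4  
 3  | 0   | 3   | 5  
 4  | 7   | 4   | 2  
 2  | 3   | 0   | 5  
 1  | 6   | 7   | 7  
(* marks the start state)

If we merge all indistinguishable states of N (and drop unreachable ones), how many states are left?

All states are reachable from the start state.
Initial partition by acceptance: {0,2,3,4,5} | {1,6,7}.
On input a, block {0,2,3,4,5} splits into {0,2,3} and {4,5}.
Refine {1,6,7} on symbol b: members go to different blocks, giving {1,6} and {7}.
The partition is now stable with 4 blocks: {0,2,3} | {1,6} | {4,5} | {7}.

4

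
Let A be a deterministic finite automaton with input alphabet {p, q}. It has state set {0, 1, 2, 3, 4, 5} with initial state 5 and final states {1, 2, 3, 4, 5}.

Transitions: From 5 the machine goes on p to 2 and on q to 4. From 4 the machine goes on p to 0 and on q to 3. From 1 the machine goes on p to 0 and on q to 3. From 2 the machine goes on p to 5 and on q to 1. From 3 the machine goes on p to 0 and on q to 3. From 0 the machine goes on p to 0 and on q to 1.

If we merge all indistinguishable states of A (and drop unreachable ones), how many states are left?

3

Initial partition by acceptance: {1,2,3,4,5} | {0}.
On input p, block {1,2,3,4,5} splits into {1,3,4} and {2,5}.
The partition is now stable with 3 blocks: {1,3,4} | {0} | {2,5}.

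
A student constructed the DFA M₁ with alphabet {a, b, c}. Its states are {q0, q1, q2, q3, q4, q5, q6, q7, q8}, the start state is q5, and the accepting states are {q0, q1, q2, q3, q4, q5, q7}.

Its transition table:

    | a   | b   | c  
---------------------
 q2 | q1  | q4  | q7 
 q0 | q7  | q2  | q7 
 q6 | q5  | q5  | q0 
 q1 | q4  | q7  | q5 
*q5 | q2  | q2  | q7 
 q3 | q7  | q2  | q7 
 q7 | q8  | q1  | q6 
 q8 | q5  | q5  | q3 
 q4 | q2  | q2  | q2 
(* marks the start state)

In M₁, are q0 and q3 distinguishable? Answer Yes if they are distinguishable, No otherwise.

All states are reachable from the start state.
Initial partition by acceptance: {q0,q1,q2,q3,q4,q5,q7} | {q6,q8}.
Refine {q0,q1,q2,q3,q4,q5,q7} on symbol a: members go to different blocks, giving {q0,q1,q2,q3,q4,q5} and {q7}.
Split {q0,q1,q2,q3,q4,q5} by δ(·,a) → {q1,q2,q4,q5} and {q0,q3}.
Split {q1,q2,q4,q5} by δ(·,b) → {q2,q4,q5} and {q1}.
On input a, block {q2,q4,q5} splits into {q4,q5} and {q2}.
Refine {q4,q5} on symbol c: members go to different blocks, giving {q4} and {q5}.
No further refinement is possible. Final partition (7 blocks): {q4} | {q6,q8} | {q7} | {q0,q3} | {q1} | {q2} | {q5}.
q0 and q3 lie in the same block of the stable partition, so they are equivalent — no string distinguishes them.

No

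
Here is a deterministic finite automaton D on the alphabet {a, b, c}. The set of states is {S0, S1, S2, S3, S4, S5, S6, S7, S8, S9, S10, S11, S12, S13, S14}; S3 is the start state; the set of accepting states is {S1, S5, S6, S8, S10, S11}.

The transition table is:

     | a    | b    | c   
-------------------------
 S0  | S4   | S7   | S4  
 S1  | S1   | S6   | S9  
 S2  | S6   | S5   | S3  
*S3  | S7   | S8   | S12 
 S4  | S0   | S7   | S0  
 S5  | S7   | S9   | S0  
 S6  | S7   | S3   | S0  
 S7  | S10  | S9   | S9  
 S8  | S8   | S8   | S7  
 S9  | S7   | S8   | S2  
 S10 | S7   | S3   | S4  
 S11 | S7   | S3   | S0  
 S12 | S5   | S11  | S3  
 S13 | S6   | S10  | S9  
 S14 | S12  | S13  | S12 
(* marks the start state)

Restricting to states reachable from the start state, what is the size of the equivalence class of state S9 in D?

Reachable states from the start: {S0,S2,S3,S4,S5,S6,S7,S8,S9,S10,S11,S12}. Unreachable: {S1,S13,S14} — drop them.
Initial partition by acceptance: {S5,S6,S8,S10,S11} | {S0,S2,S3,S4,S7,S9,S12}.
Split {S5,S6,S8,S10,S11} by δ(·,a) → {S5,S6,S10,S11} and {S8}.
Split {S0,S2,S3,S4,S7,S9,S12} by δ(·,a) → {S0,S3,S4,S9} and {S2,S7,S12}.
Split {S0,S3,S4,S9} by δ(·,a) → {S0,S4} and {S3,S9}.
Refine {S2,S7,S12} on symbol b: members go to different blocks, giving {S2,S12} and {S7}.
No further refinement is possible. Final partition (6 blocks): {S5,S6,S10,S11} | {S0,S4} | {S8} | {S2,S12} | {S3,S9} | {S7}.
State S9 belongs to the block {S3,S9}, which has 2 states.

2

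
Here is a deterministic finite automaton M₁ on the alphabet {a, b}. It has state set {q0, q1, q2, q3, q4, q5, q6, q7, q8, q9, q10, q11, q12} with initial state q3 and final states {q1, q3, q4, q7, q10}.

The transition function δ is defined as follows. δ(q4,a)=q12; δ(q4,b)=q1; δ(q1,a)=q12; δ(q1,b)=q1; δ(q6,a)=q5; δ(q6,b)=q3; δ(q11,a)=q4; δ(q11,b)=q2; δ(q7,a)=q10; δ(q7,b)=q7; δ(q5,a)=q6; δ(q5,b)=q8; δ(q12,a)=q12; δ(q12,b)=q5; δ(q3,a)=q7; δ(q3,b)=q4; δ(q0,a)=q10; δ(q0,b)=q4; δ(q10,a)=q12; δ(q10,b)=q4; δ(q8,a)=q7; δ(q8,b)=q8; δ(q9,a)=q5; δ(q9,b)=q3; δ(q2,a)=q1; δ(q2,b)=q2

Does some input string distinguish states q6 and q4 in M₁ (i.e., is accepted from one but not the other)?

Reachable states from the start: {q1,q3,q4,q5,q6,q7,q8,q10,q12}. Unreachable: {q0,q2,q9,q11} — drop them.
Start with accepting vs non-accepting: {q1,q3,q4,q7,q10} | {q5,q6,q8,q12}.
On input a, block {q1,q3,q4,q7,q10} splits into {q1,q4,q10} and {q3,q7}.
On input a, block {q5,q6,q8,q12} splits into {q5,q6,q12} and {q8}.
On input b, block {q5,q6,q12} splits into {q5} and {q6} and {q12}.
On input a, block {q3,q7} splits into {q3} and {q7}.
No further refinement is possible. Final partition (7 blocks): {q1,q4,q10} | {q5} | {q3} | {q8} | {q6} | {q12} | {q7}.
q6 and q4 end up in different blocks, so they are distinguishable. For instance, the string 'ε' is accepted from only q4.

Yes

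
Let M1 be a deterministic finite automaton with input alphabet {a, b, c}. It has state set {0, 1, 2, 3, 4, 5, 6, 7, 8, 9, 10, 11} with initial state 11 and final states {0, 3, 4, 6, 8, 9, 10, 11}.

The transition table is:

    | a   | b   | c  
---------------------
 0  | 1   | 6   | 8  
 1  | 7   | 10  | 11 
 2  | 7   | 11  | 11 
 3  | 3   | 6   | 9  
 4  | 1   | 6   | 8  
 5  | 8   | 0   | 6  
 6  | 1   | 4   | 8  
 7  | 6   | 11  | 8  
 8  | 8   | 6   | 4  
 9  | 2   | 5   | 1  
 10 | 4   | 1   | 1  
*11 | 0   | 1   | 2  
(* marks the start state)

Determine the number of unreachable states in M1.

BFS from 11 reaches {0, 1, 2, 4, 6, 7, 8, 10, 11}; the 3 state(s) 3, 5, 9 are never visited.

3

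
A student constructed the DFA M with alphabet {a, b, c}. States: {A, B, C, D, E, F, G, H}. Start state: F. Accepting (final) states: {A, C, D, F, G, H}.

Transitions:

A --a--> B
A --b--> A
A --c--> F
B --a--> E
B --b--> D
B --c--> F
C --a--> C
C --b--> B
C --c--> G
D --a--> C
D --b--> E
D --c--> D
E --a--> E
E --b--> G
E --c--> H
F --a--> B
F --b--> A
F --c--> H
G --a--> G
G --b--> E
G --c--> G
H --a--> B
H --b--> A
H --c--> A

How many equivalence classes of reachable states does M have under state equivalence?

Start with accepting vs non-accepting: {A,C,D,F,G,H} | {B,E}.
On input a, block {A,C,D,F,G,H} splits into {A,F,H} and {C,D,G}.
No further refinement is possible. Final partition (3 blocks): {A,F,H} | {B,E} | {C,D,G}.

3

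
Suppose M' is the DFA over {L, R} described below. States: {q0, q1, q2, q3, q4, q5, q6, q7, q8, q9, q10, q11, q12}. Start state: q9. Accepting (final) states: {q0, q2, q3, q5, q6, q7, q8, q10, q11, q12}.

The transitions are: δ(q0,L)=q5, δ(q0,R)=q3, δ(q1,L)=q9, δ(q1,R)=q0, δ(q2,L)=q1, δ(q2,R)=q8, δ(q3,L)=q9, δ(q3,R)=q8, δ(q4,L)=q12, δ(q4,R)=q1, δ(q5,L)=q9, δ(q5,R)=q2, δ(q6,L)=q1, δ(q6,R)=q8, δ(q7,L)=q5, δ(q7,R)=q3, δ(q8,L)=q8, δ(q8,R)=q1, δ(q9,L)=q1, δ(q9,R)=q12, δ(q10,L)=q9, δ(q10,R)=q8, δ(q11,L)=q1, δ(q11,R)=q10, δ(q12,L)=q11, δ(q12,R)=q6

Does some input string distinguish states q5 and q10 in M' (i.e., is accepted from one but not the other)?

States {q4,q7} cannot be reached from the start state, so discard them.
P0 = {q0,q2,q3,q5,q6,q8,q10,q11,q12} | {q1,q9}.
On input L, block {q0,q2,q3,q5,q6,q8,q10,q11,q12} splits into {q2,q3,q5,q6,q10,q11} and {q0,q8,q12}.
Refine {q2,q3,q5,q6,q10,q11} on symbol R: members go to different blocks, giving {q2,q3,q6,q10} and {q5,q11}.
Split {q0,q8,q12} by δ(·,L) → {q0,q12} and {q8}.
The partition is now stable with 5 blocks: {q2,q3,q6,q10} | {q1,q9} | {q0,q12} | {q5,q11} | {q8}.
q5 and q10 end up in different blocks, so they are distinguishable. For instance, the string 'RL' is accepted from only q10.

Yes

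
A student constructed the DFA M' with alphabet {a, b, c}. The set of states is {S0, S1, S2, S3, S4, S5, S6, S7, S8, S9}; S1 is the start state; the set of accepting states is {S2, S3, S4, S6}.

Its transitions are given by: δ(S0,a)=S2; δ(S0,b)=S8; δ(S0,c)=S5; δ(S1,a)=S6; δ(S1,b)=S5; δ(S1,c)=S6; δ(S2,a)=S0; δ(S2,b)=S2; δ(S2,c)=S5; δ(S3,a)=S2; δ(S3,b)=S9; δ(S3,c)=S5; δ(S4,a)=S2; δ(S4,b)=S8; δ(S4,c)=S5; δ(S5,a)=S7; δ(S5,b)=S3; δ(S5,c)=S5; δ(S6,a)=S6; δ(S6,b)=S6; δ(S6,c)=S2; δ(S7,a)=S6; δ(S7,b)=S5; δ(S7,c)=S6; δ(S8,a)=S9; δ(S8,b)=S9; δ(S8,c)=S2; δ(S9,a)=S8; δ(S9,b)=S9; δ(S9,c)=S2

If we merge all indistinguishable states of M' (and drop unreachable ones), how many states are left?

7

First remove the unreachable states {S4}; 9 states remain.
Initial partition by acceptance: {S2,S3,S6} | {S0,S1,S5,S7,S8,S9}.
Refine {S2,S3,S6} on symbol a: members go to different blocks, giving {S3,S6} and {S2}.
On input a, block {S3,S6} splits into {S3} and {S6}.
Refine {S0,S1,S5,S7,S8,S9} on symbol a: members go to different blocks, giving {S5,S8,S9} and {S1,S7} and {S0}.
Refine {S5,S8,S9} on symbol a: members go to different blocks, giving {S8,S9} and {S5}.
No further refinement is possible. Final partition (7 blocks): {S3} | {S8,S9} | {S2} | {S6} | {S1,S7} | {S0} | {S5}.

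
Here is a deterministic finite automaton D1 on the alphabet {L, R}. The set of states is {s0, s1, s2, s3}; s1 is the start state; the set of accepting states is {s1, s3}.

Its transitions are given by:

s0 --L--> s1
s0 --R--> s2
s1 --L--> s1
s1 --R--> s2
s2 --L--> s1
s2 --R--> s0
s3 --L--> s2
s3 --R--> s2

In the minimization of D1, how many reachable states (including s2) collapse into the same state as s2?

2

States {s3} cannot be reached from the start state, so discard them.
Initial partition by acceptance: {s1} | {s0,s2}.
No further refinement is possible. Final partition (2 blocks): {s1} | {s0,s2}.
State s2 belongs to the block {s0,s2}, which has 2 states.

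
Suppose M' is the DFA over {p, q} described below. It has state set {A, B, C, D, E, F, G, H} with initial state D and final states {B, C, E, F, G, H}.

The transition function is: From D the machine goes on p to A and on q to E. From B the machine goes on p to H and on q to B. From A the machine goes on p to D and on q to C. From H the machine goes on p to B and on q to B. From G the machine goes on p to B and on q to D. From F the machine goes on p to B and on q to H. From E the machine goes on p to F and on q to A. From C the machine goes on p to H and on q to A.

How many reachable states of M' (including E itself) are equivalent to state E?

2

First remove the unreachable states {G}; 7 states remain.
P0 = {B,C,E,F,H} | {A,D}.
Refine {B,C,E,F,H} on symbol q: members go to different blocks, giving {B,F,H} and {C,E}.
Stable partition: {B,F,H} | {A,D} | {C,E} — 3 equivalence classes.
State E belongs to the block {C,E}, which has 2 states.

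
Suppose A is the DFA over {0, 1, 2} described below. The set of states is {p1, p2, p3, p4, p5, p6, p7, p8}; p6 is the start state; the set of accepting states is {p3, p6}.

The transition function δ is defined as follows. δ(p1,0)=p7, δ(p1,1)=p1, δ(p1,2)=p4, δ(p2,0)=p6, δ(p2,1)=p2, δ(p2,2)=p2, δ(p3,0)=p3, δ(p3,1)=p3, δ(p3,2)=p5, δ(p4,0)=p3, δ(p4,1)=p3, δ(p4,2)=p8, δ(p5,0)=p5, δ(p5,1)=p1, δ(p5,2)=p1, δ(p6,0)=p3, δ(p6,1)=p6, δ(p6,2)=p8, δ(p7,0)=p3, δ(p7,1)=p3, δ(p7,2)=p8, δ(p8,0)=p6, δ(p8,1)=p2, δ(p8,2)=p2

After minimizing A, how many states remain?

All states are reachable from the start state.
P0 = {p3,p6} | {p1,p2,p4,p5,p7,p8}.
Refine {p1,p2,p4,p5,p7,p8} on symbol 0: members go to different blocks, giving {p2,p4,p7,p8} and {p1,p5}.
Refine {p3,p6} on symbol 2: members go to different blocks, giving {p3} and {p6}.
Split {p2,p4,p7,p8} by δ(·,0) → {p2,p8} and {p4,p7}.
Refine {p1,p5} on symbol 0: members go to different blocks, giving {p1} and {p5}.
Stable partition: {p3} | {p2,p8} | {p1} | {p6} | {p4,p7} | {p5} — 6 equivalence classes.

6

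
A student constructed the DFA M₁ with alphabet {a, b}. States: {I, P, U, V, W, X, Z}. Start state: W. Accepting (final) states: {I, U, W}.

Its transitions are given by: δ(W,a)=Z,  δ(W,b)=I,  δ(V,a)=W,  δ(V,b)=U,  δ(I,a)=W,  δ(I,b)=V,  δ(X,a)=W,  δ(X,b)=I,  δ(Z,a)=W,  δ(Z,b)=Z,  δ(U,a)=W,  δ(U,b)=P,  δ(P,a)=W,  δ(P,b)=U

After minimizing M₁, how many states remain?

First remove the unreachable states {X}; 6 states remain.
Initial partition by acceptance: {I,U,W} | {P,V,Z}.
Refine {I,U,W} on symbol a: members go to different blocks, giving {I,U} and {W}.
Refine {P,V,Z} on symbol b: members go to different blocks, giving {P,V} and {Z}.
The partition is now stable with 4 blocks: {I,U} | {P,V} | {W} | {Z}.

4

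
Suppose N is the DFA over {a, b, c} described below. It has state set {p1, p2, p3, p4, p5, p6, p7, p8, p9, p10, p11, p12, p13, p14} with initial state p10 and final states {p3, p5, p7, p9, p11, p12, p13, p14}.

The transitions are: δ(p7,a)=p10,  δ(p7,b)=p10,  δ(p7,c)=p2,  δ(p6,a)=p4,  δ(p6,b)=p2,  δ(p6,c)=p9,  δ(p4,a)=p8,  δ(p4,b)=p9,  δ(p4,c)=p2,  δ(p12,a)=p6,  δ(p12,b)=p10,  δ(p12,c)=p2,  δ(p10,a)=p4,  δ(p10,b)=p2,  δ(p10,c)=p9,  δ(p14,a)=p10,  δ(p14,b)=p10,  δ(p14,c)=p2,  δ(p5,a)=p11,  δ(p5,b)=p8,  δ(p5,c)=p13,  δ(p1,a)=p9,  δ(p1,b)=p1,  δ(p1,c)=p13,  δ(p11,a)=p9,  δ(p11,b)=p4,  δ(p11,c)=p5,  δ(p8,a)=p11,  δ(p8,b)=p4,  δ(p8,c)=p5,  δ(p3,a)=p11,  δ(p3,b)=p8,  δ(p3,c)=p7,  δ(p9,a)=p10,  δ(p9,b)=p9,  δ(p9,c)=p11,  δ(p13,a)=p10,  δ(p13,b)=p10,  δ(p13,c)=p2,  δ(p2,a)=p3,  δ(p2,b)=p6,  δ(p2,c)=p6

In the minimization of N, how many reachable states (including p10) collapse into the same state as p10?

2

Reachable states from the start: {p2,p3,p4,p5,p6,p7,p8,p9,p10,p11,p13}. Unreachable: {p1,p12,p14} — drop them.
Start with accepting vs non-accepting: {p3,p5,p7,p9,p11,p13} | {p2,p4,p6,p8,p10}.
Split {p3,p5,p7,p9,p11,p13} by δ(·,a) → {p3,p5,p11} and {p7,p9,p13}.
Split {p3,p5,p11} by δ(·,a) → {p3,p5} and {p11}.
Split {p2,p4,p6,p8,p10} by δ(·,a) → {p4,p6,p10} and {p2} and {p8}.
On input a, block {p4,p6,p10} splits into {p6,p10} and {p4}.
Refine {p7,p9,p13} on symbol b: members go to different blocks, giving {p7,p13} and {p9}.
The partition is now stable with 8 blocks: {p3,p5} | {p6,p10} | {p7,p13} | {p11} | {p2} | {p8} | {p4} | {p9}.
State p10 belongs to the block {p6,p10}, which has 2 states.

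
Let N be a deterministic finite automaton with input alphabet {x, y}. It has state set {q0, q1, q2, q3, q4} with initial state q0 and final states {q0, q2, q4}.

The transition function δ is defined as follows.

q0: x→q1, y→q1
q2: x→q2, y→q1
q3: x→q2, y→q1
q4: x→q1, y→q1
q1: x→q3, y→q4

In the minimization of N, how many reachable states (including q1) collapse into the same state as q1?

1

P0 = {q0,q2,q4} | {q1,q3}.
On input x, block {q0,q2,q4} splits into {q0,q4} and {q2}.
On input x, block {q1,q3} splits into {q1} and {q3}.
Stable partition: {q0,q4} | {q1} | {q2} | {q3} — 4 equivalence classes.
The equivalence class containing q1 is {q1}, of size 1.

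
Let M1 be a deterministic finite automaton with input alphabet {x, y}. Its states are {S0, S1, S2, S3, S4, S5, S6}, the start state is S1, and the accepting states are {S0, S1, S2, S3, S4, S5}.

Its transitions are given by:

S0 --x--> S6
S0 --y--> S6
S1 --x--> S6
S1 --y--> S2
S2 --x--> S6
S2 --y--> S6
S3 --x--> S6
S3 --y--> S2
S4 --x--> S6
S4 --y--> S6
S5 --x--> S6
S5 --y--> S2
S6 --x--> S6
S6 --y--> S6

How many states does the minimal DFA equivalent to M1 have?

3

States {S0,S3,S4,S5} cannot be reached from the start state, so discard them.
Start with accepting vs non-accepting: {S1,S2} | {S6}.
Refine {S1,S2} on symbol y: members go to different blocks, giving {S1} and {S2}.
The partition is now stable with 3 blocks: {S1} | {S6} | {S2}.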